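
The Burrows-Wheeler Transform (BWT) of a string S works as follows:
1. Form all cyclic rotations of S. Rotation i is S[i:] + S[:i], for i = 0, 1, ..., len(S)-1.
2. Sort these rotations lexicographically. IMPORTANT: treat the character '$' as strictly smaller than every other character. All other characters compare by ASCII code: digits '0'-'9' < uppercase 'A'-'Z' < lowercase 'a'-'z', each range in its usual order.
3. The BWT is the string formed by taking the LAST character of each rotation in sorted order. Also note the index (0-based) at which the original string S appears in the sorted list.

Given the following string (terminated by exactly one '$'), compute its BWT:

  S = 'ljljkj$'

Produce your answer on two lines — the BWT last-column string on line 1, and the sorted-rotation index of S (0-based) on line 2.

All 7 rotations (rotation i = S[i:]+S[:i]):
  rot[0] = ljljkj$
  rot[1] = jljkj$l
  rot[2] = ljkj$lj
  rot[3] = jkj$ljl
  rot[4] = kj$ljlj
  rot[5] = j$ljljk
  rot[6] = $ljljkj
Sorted (with $ < everything):
  sorted[0] = $ljljkj  (last char: 'j')
  sorted[1] = j$ljljk  (last char: 'k')
  sorted[2] = jkj$ljl  (last char: 'l')
  sorted[3] = jljkj$l  (last char: 'l')
  sorted[4] = kj$ljlj  (last char: 'j')
  sorted[5] = ljkj$lj  (last char: 'j')
  sorted[6] = ljljkj$  (last char: '$')
Last column: jklljj$
Original string S is at sorted index 6

Answer: jklljj$
6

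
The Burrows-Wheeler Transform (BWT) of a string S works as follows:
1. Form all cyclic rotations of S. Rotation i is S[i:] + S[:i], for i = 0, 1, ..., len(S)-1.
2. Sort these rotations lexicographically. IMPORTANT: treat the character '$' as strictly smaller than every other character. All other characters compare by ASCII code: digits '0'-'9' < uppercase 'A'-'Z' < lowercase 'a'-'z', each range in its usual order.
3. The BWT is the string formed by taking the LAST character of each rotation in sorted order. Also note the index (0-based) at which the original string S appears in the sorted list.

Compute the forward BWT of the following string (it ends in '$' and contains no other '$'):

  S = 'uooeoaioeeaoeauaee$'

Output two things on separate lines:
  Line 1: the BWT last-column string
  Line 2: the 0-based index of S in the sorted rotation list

All 19 rotations (rotation i = S[i:]+S[:i]):
  rot[0] = uooeoaioeeaoeauaee$
  rot[1] = ooeoaioeeaoeauaee$u
  rot[2] = oeoaioeeaoeauaee$uo
  rot[3] = eoaioeeaoeauaee$uoo
  rot[4] = oaioeeaoeauaee$uooe
  rot[5] = aioeeaoeauaee$uooeo
  rot[6] = ioeeaoeauaee$uooeoa
  rot[7] = oeeaoeauaee$uooeoai
  rot[8] = eeaoeauaee$uooeoaio
  rot[9] = eaoeauaee$uooeoaioe
  rot[10] = aoeauaee$uooeoaioee
  rot[11] = oeauaee$uooeoaioeea
  rot[12] = eauaee$uooeoaioeeao
  rot[13] = auaee$uooeoaioeeaoe
  rot[14] = uaee$uooeoaioeeaoea
  rot[15] = aee$uooeoaioeeaoeau
  rot[16] = ee$uooeoaioeeaoeaua
  rot[17] = e$uooeoaioeeaoeauae
  rot[18] = $uooeoaioeeaoeauaee
Sorted (with $ < everything):
  sorted[0] = $uooeoaioeeaoeauaee  (last char: 'e')
  sorted[1] = aee$uooeoaioeeaoeau  (last char: 'u')
  sorted[2] = aioeeaoeauaee$uooeo  (last char: 'o')
  sorted[3] = aoeauaee$uooeoaioee  (last char: 'e')
  sorted[4] = auaee$uooeoaioeeaoe  (last char: 'e')
  sorted[5] = e$uooeoaioeeaoeauae  (last char: 'e')
  sorted[6] = eaoeauaee$uooeoaioe  (last char: 'e')
  sorted[7] = eauaee$uooeoaioeeao  (last char: 'o')
  sorted[8] = ee$uooeoaioeeaoeaua  (last char: 'a')
  sorted[9] = eeaoeauaee$uooeoaio  (last char: 'o')
  sorted[10] = eoaioeeaoeauaee$uoo  (last char: 'o')
  sorted[11] = ioeeaoeauaee$uooeoa  (last char: 'a')
  sorted[12] = oaioeeaoeauaee$uooe  (last char: 'e')
  sorted[13] = oeauaee$uooeoaioeea  (last char: 'a')
  sorted[14] = oeeaoeauaee$uooeoai  (last char: 'i')
  sorted[15] = oeoaioeeaoeauaee$uo  (last char: 'o')
  sorted[16] = ooeoaioeeaoeauaee$u  (last char: 'u')
  sorted[17] = uaee$uooeoaioeeaoea  (last char: 'a')
  sorted[18] = uooeoaioeeaoeauaee$  (last char: '$')
Last column: euoeeeeoaooaeaioua$
Original string S is at sorted index 18

Answer: euoeeeeoaooaeaioua$
18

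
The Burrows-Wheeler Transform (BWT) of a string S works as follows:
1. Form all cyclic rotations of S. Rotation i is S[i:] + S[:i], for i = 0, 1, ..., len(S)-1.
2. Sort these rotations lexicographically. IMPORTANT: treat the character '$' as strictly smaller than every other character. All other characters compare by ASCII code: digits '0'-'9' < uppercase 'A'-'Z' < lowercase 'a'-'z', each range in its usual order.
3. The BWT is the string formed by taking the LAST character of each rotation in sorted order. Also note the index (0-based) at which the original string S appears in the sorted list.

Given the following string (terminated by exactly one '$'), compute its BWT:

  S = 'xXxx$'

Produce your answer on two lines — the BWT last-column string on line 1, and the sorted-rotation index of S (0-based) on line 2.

All 5 rotations (rotation i = S[i:]+S[:i]):
  rot[0] = xXxx$
  rot[1] = Xxx$x
  rot[2] = xx$xX
  rot[3] = x$xXx
  rot[4] = $xXxx
Sorted (with $ < everything):
  sorted[0] = $xXxx  (last char: 'x')
  sorted[1] = Xxx$x  (last char: 'x')
  sorted[2] = x$xXx  (last char: 'x')
  sorted[3] = xXxx$  (last char: '$')
  sorted[4] = xx$xX  (last char: 'X')
Last column: xxx$X
Original string S is at sorted index 3

Answer: xxx$X
3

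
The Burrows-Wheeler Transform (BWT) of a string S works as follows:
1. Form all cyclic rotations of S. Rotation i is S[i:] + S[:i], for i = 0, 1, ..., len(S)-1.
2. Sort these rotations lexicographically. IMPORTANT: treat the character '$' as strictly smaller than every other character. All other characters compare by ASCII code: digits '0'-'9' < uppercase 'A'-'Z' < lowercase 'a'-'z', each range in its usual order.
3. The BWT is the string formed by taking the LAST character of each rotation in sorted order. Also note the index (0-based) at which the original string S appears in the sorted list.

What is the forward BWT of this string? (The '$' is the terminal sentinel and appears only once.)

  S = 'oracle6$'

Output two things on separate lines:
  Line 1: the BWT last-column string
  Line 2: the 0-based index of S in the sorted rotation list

Answer: 6eralc$o
6

Derivation:
All 8 rotations (rotation i = S[i:]+S[:i]):
  rot[0] = oracle6$
  rot[1] = racle6$o
  rot[2] = acle6$or
  rot[3] = cle6$ora
  rot[4] = le6$orac
  rot[5] = e6$oracl
  rot[6] = 6$oracle
  rot[7] = $oracle6
Sorted (with $ < everything):
  sorted[0] = $oracle6  (last char: '6')
  sorted[1] = 6$oracle  (last char: 'e')
  sorted[2] = acle6$or  (last char: 'r')
  sorted[3] = cle6$ora  (last char: 'a')
  sorted[4] = e6$oracl  (last char: 'l')
  sorted[5] = le6$orac  (last char: 'c')
  sorted[6] = oracle6$  (last char: '$')
  sorted[7] = racle6$o  (last char: 'o')
Last column: 6eralc$o
Original string S is at sorted index 6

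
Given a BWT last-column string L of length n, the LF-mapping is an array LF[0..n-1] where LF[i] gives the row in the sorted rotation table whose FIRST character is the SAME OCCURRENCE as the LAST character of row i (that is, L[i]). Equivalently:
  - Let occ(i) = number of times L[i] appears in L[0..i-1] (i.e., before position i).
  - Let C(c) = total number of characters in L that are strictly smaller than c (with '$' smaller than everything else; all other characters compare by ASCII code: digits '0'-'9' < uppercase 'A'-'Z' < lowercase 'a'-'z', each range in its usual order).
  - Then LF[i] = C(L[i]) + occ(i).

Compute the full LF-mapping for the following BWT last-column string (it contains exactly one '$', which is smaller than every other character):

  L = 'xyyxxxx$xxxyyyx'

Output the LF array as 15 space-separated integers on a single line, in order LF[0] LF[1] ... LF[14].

Char counts: '$':1, 'x':9, 'y':5
C (first-col start): C('$')=0, C('x')=1, C('y')=10
L[0]='x': occ=0, LF[0]=C('x')+0=1+0=1
L[1]='y': occ=0, LF[1]=C('y')+0=10+0=10
L[2]='y': occ=1, LF[2]=C('y')+1=10+1=11
L[3]='x': occ=1, LF[3]=C('x')+1=1+1=2
L[4]='x': occ=2, LF[4]=C('x')+2=1+2=3
L[5]='x': occ=3, LF[5]=C('x')+3=1+3=4
L[6]='x': occ=4, LF[6]=C('x')+4=1+4=5
L[7]='$': occ=0, LF[7]=C('$')+0=0+0=0
L[8]='x': occ=5, LF[8]=C('x')+5=1+5=6
L[9]='x': occ=6, LF[9]=C('x')+6=1+6=7
L[10]='x': occ=7, LF[10]=C('x')+7=1+7=8
L[11]='y': occ=2, LF[11]=C('y')+2=10+2=12
L[12]='y': occ=3, LF[12]=C('y')+3=10+3=13
L[13]='y': occ=4, LF[13]=C('y')+4=10+4=14
L[14]='x': occ=8, LF[14]=C('x')+8=1+8=9

Answer: 1 10 11 2 3 4 5 0 6 7 8 12 13 14 9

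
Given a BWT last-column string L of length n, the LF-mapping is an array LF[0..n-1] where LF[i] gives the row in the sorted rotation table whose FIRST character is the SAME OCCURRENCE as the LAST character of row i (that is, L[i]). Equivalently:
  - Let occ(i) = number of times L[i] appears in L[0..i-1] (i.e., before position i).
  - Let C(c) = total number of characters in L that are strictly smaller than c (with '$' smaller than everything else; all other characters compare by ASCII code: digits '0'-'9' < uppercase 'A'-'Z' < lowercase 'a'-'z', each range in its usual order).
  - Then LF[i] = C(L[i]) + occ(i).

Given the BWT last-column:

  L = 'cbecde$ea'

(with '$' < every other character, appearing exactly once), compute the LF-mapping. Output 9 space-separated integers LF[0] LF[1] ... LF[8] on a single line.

Answer: 3 2 6 4 5 7 0 8 1

Derivation:
Char counts: '$':1, 'a':1, 'b':1, 'c':2, 'd':1, 'e':3
C (first-col start): C('$')=0, C('a')=1, C('b')=2, C('c')=3, C('d')=5, C('e')=6
L[0]='c': occ=0, LF[0]=C('c')+0=3+0=3
L[1]='b': occ=0, LF[1]=C('b')+0=2+0=2
L[2]='e': occ=0, LF[2]=C('e')+0=6+0=6
L[3]='c': occ=1, LF[3]=C('c')+1=3+1=4
L[4]='d': occ=0, LF[4]=C('d')+0=5+0=5
L[5]='e': occ=1, LF[5]=C('e')+1=6+1=7
L[6]='$': occ=0, LF[6]=C('$')+0=0+0=0
L[7]='e': occ=2, LF[7]=C('e')+2=6+2=8
L[8]='a': occ=0, LF[8]=C('a')+0=1+0=1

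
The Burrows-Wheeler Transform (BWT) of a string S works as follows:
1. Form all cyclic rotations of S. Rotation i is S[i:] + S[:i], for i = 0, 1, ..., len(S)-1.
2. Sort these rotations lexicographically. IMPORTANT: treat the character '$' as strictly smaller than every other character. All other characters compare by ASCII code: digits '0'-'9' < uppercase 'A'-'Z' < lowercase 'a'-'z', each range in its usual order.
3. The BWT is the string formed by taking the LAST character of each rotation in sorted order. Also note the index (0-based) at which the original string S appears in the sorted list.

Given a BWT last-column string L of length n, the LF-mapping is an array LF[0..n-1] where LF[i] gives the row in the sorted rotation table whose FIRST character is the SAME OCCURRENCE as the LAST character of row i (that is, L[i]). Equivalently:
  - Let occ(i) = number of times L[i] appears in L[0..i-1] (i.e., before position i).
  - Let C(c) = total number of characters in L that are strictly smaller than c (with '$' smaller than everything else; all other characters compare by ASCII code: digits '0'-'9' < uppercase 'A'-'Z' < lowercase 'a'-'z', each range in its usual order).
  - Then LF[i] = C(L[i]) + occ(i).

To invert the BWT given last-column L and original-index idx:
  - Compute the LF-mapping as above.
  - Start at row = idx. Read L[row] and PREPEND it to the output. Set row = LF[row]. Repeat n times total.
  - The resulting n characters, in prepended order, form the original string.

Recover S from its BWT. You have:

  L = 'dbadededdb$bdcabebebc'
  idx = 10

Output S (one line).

LF mapping: 11 3 1 12 17 13 18 14 15 4 0 5 16 9 2 6 19 7 20 8 10
Walk LF starting at row 10, prepending L[row]:
  step 1: row=10, L[10]='$', prepend. Next row=LF[10]=0
  step 2: row=0, L[0]='d', prepend. Next row=LF[0]=11
  step 3: row=11, L[11]='b', prepend. Next row=LF[11]=5
  step 4: row=5, L[5]='d', prepend. Next row=LF[5]=13
  step 5: row=13, L[13]='c', prepend. Next row=LF[13]=9
  step 6: row=9, L[9]='b', prepend. Next row=LF[9]=4
  step 7: row=4, L[4]='e', prepend. Next row=LF[4]=17
  step 8: row=17, L[17]='b', prepend. Next row=LF[17]=7
  step 9: row=7, L[7]='d', prepend. Next row=LF[7]=14
  step 10: row=14, L[14]='a', prepend. Next row=LF[14]=2
  step 11: row=2, L[2]='a', prepend. Next row=LF[2]=1
  step 12: row=1, L[1]='b', prepend. Next row=LF[1]=3
  step 13: row=3, L[3]='d', prepend. Next row=LF[3]=12
  step 14: row=12, L[12]='d', prepend. Next row=LF[12]=16
  step 15: row=16, L[16]='e', prepend. Next row=LF[16]=19
  step 16: row=19, L[19]='b', prepend. Next row=LF[19]=8
  step 17: row=8, L[8]='d', prepend. Next row=LF[8]=15
  step 18: row=15, L[15]='b', prepend. Next row=LF[15]=6
  step 19: row=6, L[6]='e', prepend. Next row=LF[6]=18
  step 20: row=18, L[18]='e', prepend. Next row=LF[18]=20
  step 21: row=20, L[20]='c', prepend. Next row=LF[20]=10
Reversed output: ceebdbeddbaadbebcdbd$

Answer: ceebdbeddbaadbebcdbd$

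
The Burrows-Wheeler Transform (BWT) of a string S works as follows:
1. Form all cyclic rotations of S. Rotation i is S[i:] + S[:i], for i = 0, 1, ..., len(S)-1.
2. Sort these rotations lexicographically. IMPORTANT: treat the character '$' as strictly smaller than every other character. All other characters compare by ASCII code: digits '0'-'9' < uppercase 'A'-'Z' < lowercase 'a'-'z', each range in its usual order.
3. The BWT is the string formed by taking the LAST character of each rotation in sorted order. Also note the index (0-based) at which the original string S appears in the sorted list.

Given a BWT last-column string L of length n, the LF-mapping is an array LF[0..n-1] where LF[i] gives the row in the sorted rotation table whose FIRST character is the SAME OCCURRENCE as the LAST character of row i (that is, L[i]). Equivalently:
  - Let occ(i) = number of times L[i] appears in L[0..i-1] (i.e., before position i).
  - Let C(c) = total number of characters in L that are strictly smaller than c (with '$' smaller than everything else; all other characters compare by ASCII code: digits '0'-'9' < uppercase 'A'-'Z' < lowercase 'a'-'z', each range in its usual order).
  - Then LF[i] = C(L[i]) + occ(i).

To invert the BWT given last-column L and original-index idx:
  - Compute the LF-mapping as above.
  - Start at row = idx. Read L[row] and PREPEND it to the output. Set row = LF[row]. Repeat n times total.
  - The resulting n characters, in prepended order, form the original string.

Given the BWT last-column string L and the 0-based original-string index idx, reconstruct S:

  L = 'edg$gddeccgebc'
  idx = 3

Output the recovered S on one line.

Answer: cedddbgcgegce$

Derivation:
LF mapping: 8 5 11 0 12 6 7 9 2 3 13 10 1 4
Walk LF starting at row 3, prepending L[row]:
  step 1: row=3, L[3]='$', prepend. Next row=LF[3]=0
  step 2: row=0, L[0]='e', prepend. Next row=LF[0]=8
  step 3: row=8, L[8]='c', prepend. Next row=LF[8]=2
  step 4: row=2, L[2]='g', prepend. Next row=LF[2]=11
  step 5: row=11, L[11]='e', prepend. Next row=LF[11]=10
  step 6: row=10, L[10]='g', prepend. Next row=LF[10]=13
  step 7: row=13, L[13]='c', prepend. Next row=LF[13]=4
  step 8: row=4, L[4]='g', prepend. Next row=LF[4]=12
  step 9: row=12, L[12]='b', prepend. Next row=LF[12]=1
  step 10: row=1, L[1]='d', prepend. Next row=LF[1]=5
  step 11: row=5, L[5]='d', prepend. Next row=LF[5]=6
  step 12: row=6, L[6]='d', prepend. Next row=LF[6]=7
  step 13: row=7, L[7]='e', prepend. Next row=LF[7]=9
  step 14: row=9, L[9]='c', prepend. Next row=LF[9]=3
Reversed output: cedddbgcgegce$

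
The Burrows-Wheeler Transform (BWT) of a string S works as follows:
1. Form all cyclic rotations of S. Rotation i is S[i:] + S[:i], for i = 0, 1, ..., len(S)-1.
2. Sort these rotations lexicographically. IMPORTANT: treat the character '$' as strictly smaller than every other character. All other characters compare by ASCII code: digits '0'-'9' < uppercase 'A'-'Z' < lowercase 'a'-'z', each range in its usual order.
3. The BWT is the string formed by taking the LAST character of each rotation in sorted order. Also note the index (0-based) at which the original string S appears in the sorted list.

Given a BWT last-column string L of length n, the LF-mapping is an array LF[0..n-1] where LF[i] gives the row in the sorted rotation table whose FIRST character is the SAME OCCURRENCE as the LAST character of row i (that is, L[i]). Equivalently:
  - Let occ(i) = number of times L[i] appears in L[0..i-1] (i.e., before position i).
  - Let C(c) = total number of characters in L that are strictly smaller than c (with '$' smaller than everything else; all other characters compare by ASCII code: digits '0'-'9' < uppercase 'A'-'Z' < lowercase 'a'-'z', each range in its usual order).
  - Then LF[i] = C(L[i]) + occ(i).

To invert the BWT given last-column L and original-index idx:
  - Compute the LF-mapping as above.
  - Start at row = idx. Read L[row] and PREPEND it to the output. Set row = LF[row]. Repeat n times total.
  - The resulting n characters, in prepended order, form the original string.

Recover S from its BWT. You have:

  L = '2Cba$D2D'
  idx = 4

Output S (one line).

Answer: DDb2aC2$

Derivation:
LF mapping: 1 3 7 6 0 4 2 5
Walk LF starting at row 4, prepending L[row]:
  step 1: row=4, L[4]='$', prepend. Next row=LF[4]=0
  step 2: row=0, L[0]='2', prepend. Next row=LF[0]=1
  step 3: row=1, L[1]='C', prepend. Next row=LF[1]=3
  step 4: row=3, L[3]='a', prepend. Next row=LF[3]=6
  step 5: row=6, L[6]='2', prepend. Next row=LF[6]=2
  step 6: row=2, L[2]='b', prepend. Next row=LF[2]=7
  step 7: row=7, L[7]='D', prepend. Next row=LF[7]=5
  step 8: row=5, L[5]='D', prepend. Next row=LF[5]=4
Reversed output: DDb2aC2$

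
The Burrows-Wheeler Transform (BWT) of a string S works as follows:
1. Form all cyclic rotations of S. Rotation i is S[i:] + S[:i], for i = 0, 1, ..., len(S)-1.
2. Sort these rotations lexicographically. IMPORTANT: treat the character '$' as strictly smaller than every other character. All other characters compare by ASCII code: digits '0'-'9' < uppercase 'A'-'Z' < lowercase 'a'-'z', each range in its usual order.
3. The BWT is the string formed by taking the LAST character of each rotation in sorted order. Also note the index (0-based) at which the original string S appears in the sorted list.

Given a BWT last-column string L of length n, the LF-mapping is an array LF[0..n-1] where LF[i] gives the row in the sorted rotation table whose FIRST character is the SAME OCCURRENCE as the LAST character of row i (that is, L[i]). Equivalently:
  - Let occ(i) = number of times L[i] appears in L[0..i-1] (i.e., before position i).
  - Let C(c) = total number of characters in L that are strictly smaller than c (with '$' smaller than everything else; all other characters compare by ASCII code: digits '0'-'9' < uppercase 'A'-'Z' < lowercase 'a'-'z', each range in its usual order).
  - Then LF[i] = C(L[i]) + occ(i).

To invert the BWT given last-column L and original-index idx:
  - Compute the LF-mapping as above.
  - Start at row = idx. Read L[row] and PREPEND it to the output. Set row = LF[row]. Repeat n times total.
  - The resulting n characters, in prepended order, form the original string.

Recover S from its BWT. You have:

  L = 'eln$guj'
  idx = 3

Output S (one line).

Answer: jungle$

Derivation:
LF mapping: 1 4 5 0 2 6 3
Walk LF starting at row 3, prepending L[row]:
  step 1: row=3, L[3]='$', prepend. Next row=LF[3]=0
  step 2: row=0, L[0]='e', prepend. Next row=LF[0]=1
  step 3: row=1, L[1]='l', prepend. Next row=LF[1]=4
  step 4: row=4, L[4]='g', prepend. Next row=LF[4]=2
  step 5: row=2, L[2]='n', prepend. Next row=LF[2]=5
  step 6: row=5, L[5]='u', prepend. Next row=LF[5]=6
  step 7: row=6, L[6]='j', prepend. Next row=LF[6]=3
Reversed output: jungle$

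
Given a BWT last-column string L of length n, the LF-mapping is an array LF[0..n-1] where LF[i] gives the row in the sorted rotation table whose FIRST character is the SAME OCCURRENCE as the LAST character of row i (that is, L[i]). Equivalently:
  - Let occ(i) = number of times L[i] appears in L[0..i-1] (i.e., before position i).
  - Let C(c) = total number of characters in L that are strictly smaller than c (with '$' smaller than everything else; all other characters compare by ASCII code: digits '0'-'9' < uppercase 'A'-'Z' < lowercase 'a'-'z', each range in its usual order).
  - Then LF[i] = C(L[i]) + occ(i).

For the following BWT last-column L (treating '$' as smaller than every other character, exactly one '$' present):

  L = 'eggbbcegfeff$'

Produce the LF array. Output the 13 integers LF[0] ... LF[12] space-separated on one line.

Char counts: '$':1, 'b':2, 'c':1, 'e':3, 'f':3, 'g':3
C (first-col start): C('$')=0, C('b')=1, C('c')=3, C('e')=4, C('f')=7, C('g')=10
L[0]='e': occ=0, LF[0]=C('e')+0=4+0=4
L[1]='g': occ=0, LF[1]=C('g')+0=10+0=10
L[2]='g': occ=1, LF[2]=C('g')+1=10+1=11
L[3]='b': occ=0, LF[3]=C('b')+0=1+0=1
L[4]='b': occ=1, LF[4]=C('b')+1=1+1=2
L[5]='c': occ=0, LF[5]=C('c')+0=3+0=3
L[6]='e': occ=1, LF[6]=C('e')+1=4+1=5
L[7]='g': occ=2, LF[7]=C('g')+2=10+2=12
L[8]='f': occ=0, LF[8]=C('f')+0=7+0=7
L[9]='e': occ=2, LF[9]=C('e')+2=4+2=6
L[10]='f': occ=1, LF[10]=C('f')+1=7+1=8
L[11]='f': occ=2, LF[11]=C('f')+2=7+2=9
L[12]='$': occ=0, LF[12]=C('$')+0=0+0=0

Answer: 4 10 11 1 2 3 5 12 7 6 8 9 0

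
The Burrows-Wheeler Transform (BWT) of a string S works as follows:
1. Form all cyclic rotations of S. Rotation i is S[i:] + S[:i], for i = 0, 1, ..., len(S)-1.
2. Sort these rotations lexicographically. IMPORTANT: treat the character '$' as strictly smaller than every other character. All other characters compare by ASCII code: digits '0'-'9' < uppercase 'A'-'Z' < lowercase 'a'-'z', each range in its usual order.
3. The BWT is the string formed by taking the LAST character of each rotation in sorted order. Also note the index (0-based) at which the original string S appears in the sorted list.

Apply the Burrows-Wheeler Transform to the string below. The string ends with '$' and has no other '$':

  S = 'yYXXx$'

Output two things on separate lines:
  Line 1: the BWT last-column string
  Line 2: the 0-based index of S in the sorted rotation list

All 6 rotations (rotation i = S[i:]+S[:i]):
  rot[0] = yYXXx$
  rot[1] = YXXx$y
  rot[2] = XXx$yY
  rot[3] = Xx$yYX
  rot[4] = x$yYXX
  rot[5] = $yYXXx
Sorted (with $ < everything):
  sorted[0] = $yYXXx  (last char: 'x')
  sorted[1] = XXx$yY  (last char: 'Y')
  sorted[2] = Xx$yYX  (last char: 'X')
  sorted[3] = YXXx$y  (last char: 'y')
  sorted[4] = x$yYXX  (last char: 'X')
  sorted[5] = yYXXx$  (last char: '$')
Last column: xYXyX$
Original string S is at sorted index 5

Answer: xYXyX$
5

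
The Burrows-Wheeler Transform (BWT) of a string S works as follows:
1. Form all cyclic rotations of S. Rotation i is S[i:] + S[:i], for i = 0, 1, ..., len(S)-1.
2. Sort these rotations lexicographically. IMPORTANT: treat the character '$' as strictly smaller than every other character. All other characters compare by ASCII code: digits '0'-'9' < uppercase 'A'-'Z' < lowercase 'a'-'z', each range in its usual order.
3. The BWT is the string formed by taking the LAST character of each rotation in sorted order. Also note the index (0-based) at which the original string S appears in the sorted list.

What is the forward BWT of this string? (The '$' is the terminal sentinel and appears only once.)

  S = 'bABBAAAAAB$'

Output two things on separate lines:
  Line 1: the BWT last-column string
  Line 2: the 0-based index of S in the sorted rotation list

All 11 rotations (rotation i = S[i:]+S[:i]):
  rot[0] = bABBAAAAAB$
  rot[1] = ABBAAAAAB$b
  rot[2] = BBAAAAAB$bA
  rot[3] = BAAAAAB$bAB
  rot[4] = AAAAAB$bABB
  rot[5] = AAAAB$bABBA
  rot[6] = AAAB$bABBAA
  rot[7] = AAB$bABBAAA
  rot[8] = AB$bABBAAAA
  rot[9] = B$bABBAAAAA
  rot[10] = $bABBAAAAAB
Sorted (with $ < everything):
  sorted[0] = $bABBAAAAAB  (last char: 'B')
  sorted[1] = AAAAAB$bABB  (last char: 'B')
  sorted[2] = AAAAB$bABBA  (last char: 'A')
  sorted[3] = AAAB$bABBAA  (last char: 'A')
  sorted[4] = AAB$bABBAAA  (last char: 'A')
  sorted[5] = AB$bABBAAAA  (last char: 'A')
  sorted[6] = ABBAAAAAB$b  (last char: 'b')
  sorted[7] = B$bABBAAAAA  (last char: 'A')
  sorted[8] = BAAAAAB$bAB  (last char: 'B')
  sorted[9] = BBAAAAAB$bA  (last char: 'A')
  sorted[10] = bABBAAAAAB$  (last char: '$')
Last column: BBAAAAbABA$
Original string S is at sorted index 10

Answer: BBAAAAbABA$
10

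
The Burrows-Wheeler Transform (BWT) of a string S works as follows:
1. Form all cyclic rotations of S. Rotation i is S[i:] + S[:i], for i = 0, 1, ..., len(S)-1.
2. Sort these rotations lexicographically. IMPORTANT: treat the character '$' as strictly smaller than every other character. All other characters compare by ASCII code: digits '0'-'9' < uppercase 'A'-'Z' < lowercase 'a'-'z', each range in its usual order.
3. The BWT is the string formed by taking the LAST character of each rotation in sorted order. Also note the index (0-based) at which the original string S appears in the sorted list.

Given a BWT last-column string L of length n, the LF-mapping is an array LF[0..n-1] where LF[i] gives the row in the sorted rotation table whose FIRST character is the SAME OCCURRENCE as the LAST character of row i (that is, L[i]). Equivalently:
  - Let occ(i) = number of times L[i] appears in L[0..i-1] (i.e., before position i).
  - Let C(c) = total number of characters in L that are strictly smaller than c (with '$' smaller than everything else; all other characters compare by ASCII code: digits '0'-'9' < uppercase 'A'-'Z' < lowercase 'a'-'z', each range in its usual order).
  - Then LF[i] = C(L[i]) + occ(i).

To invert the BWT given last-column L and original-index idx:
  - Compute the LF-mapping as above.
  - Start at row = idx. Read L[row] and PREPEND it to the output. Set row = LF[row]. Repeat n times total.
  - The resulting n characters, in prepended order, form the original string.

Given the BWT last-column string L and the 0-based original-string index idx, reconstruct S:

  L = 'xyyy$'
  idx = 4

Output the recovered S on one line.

Answer: yyyx$

Derivation:
LF mapping: 1 2 3 4 0
Walk LF starting at row 4, prepending L[row]:
  step 1: row=4, L[4]='$', prepend. Next row=LF[4]=0
  step 2: row=0, L[0]='x', prepend. Next row=LF[0]=1
  step 3: row=1, L[1]='y', prepend. Next row=LF[1]=2
  step 4: row=2, L[2]='y', prepend. Next row=LF[2]=3
  step 5: row=3, L[3]='y', prepend. Next row=LF[3]=4
Reversed output: yyyx$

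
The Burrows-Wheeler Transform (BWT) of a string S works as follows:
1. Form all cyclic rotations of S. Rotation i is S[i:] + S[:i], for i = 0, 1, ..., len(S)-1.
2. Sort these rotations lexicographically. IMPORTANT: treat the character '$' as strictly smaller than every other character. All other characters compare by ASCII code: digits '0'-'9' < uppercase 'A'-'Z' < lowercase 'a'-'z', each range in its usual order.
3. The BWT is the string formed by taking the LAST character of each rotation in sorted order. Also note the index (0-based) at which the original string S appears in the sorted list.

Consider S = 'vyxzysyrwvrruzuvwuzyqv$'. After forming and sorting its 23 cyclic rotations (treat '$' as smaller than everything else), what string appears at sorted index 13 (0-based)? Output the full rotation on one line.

Answer: wuzyqv$vyxzysyrwvrruzuv

Derivation:
All 23 rotations (rotation i = S[i:]+S[:i]):
  rot[0] = vyxzysyrwvrruzuvwuzyqv$
  rot[1] = yxzysyrwvrruzuvwuzyqv$v
  rot[2] = xzysyrwvrruzuvwuzyqv$vy
  rot[3] = zysyrwvrruzuvwuzyqv$vyx
  rot[4] = ysyrwvrruzuvwuzyqv$vyxz
  rot[5] = syrwvrruzuvwuzyqv$vyxzy
  rot[6] = yrwvrruzuvwuzyqv$vyxzys
  rot[7] = rwvrruzuvwuzyqv$vyxzysy
  rot[8] = wvrruzuvwuzyqv$vyxzysyr
  rot[9] = vrruzuvwuzyqv$vyxzysyrw
  rot[10] = rruzuvwuzyqv$vyxzysyrwv
  rot[11] = ruzuvwuzyqv$vyxzysyrwvr
  rot[12] = uzuvwuzyqv$vyxzysyrwvrr
  rot[13] = zuvwuzyqv$vyxzysyrwvrru
  rot[14] = uvwuzyqv$vyxzysyrwvrruz
  rot[15] = vwuzyqv$vyxzysyrwvrruzu
  rot[16] = wuzyqv$vyxzysyrwvrruzuv
  rot[17] = uzyqv$vyxzysyrwvrruzuvw
  rot[18] = zyqv$vyxzysyrwvrruzuvwu
  rot[19] = yqv$vyxzysyrwvrruzuvwuz
  rot[20] = qv$vyxzysyrwvrruzuvwuzy
  rot[21] = v$vyxzysyrwvrruzuvwuzyq
  rot[22] = $vyxzysyrwvrruzuvwuzyqv
Sorted (with $ < everything):
  sorted[0] = $vyxzysyrwvrruzuvwuzyqv
  sorted[1] = qv$vyxzysyrwvrruzuvwuzy
  sorted[2] = rruzuvwuzyqv$vyxzysyrwv
  sorted[3] = ruzuvwuzyqv$vyxzysyrwvr
  sorted[4] = rwvrruzuvwuzyqv$vyxzysy
  sorted[5] = syrwvrruzuvwuzyqv$vyxzy
  sorted[6] = uvwuzyqv$vyxzysyrwvrruz
  sorted[7] = uzuvwuzyqv$vyxzysyrwvrr
  sorted[8] = uzyqv$vyxzysyrwvrruzuvw
  sorted[9] = v$vyxzysyrwvrruzuvwuzyq
  sorted[10] = vrruzuvwuzyqv$vyxzysyrw
  sorted[11] = vwuzyqv$vyxzysyrwvrruzu
  sorted[12] = vyxzysyrwvrruzuvwuzyqv$
  sorted[13] = wuzyqv$vyxzysyrwvrruzuv
  sorted[14] = wvrruzuvwuzyqv$vyxzysyr
  sorted[15] = xzysyrwvrruzuvwuzyqv$vy
  sorted[16] = yqv$vyxzysyrwvrruzuvwuz
  sorted[17] = yrwvrruzuvwuzyqv$vyxzys
  sorted[18] = ysyrwvrruzuvwuzyqv$vyxz
  sorted[19] = yxzysyrwvrruzuvwuzyqv$v
  sorted[20] = zuvwuzyqv$vyxzysyrwvrru
  sorted[21] = zyqv$vyxzysyrwvrruzuvwu
  sorted[22] = zysyrwvrruzuvwuzyqv$vyx
sorted[13] = wuzyqv$vyxzysyrwvrruzuv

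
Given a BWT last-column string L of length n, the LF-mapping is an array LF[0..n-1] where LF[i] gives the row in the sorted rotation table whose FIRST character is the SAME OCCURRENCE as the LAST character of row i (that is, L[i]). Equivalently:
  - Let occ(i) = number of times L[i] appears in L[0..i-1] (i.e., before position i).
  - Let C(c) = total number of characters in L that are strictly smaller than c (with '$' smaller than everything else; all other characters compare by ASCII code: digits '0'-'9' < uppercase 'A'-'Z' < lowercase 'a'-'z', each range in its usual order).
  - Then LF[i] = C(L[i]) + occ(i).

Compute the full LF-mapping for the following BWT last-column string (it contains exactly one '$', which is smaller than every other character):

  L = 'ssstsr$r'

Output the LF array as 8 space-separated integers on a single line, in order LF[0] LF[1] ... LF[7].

Char counts: '$':1, 'r':2, 's':4, 't':1
C (first-col start): C('$')=0, C('r')=1, C('s')=3, C('t')=7
L[0]='s': occ=0, LF[0]=C('s')+0=3+0=3
L[1]='s': occ=1, LF[1]=C('s')+1=3+1=4
L[2]='s': occ=2, LF[2]=C('s')+2=3+2=5
L[3]='t': occ=0, LF[3]=C('t')+0=7+0=7
L[4]='s': occ=3, LF[4]=C('s')+3=3+3=6
L[5]='r': occ=0, LF[5]=C('r')+0=1+0=1
L[6]='$': occ=0, LF[6]=C('$')+0=0+0=0
L[7]='r': occ=1, LF[7]=C('r')+1=1+1=2

Answer: 3 4 5 7 6 1 0 2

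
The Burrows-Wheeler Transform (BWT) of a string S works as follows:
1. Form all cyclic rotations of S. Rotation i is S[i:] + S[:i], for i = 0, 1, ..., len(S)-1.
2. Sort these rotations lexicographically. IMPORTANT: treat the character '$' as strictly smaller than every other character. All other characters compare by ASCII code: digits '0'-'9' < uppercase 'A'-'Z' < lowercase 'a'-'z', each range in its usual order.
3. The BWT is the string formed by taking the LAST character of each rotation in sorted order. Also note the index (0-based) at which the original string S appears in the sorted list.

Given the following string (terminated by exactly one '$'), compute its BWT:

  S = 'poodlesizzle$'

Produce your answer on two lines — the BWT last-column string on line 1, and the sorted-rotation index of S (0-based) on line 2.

All 13 rotations (rotation i = S[i:]+S[:i]):
  rot[0] = poodlesizzle$
  rot[1] = oodlesizzle$p
  rot[2] = odlesizzle$po
  rot[3] = dlesizzle$poo
  rot[4] = lesizzle$pood
  rot[5] = esizzle$poodl
  rot[6] = sizzle$poodle
  rot[7] = izzle$poodles
  rot[8] = zzle$poodlesi
  rot[9] = zle$poodlesiz
  rot[10] = le$poodlesizz
  rot[11] = e$poodlesizzl
  rot[12] = $poodlesizzle
Sorted (with $ < everything):
  sorted[0] = $poodlesizzle  (last char: 'e')
  sorted[1] = dlesizzle$poo  (last char: 'o')
  sorted[2] = e$poodlesizzl  (last char: 'l')
  sorted[3] = esizzle$poodl  (last char: 'l')
  sorted[4] = izzle$poodles  (last char: 's')
  sorted[5] = le$poodlesizz  (last char: 'z')
  sorted[6] = lesizzle$pood  (last char: 'd')
  sorted[7] = odlesizzle$po  (last char: 'o')
  sorted[8] = oodlesizzle$p  (last char: 'p')
  sorted[9] = poodlesizzle$  (last char: '$')
  sorted[10] = sizzle$poodle  (last char: 'e')
  sorted[11] = zle$poodlesiz  (last char: 'z')
  sorted[12] = zzle$poodlesi  (last char: 'i')
Last column: eollszdop$ezi
Original string S is at sorted index 9

Answer: eollszdop$ezi
9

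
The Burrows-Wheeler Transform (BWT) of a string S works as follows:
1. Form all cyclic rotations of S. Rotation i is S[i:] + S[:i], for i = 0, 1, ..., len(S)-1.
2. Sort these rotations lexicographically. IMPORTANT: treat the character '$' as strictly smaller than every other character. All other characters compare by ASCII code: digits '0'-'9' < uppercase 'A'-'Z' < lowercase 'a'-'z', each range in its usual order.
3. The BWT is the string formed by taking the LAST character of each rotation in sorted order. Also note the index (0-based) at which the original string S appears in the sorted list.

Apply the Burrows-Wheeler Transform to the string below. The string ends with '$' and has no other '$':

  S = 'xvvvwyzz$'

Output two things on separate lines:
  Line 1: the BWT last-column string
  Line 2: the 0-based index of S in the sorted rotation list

All 9 rotations (rotation i = S[i:]+S[:i]):
  rot[0] = xvvvwyzz$
  rot[1] = vvvwyzz$x
  rot[2] = vvwyzz$xv
  rot[3] = vwyzz$xvv
  rot[4] = wyzz$xvvv
  rot[5] = yzz$xvvvw
  rot[6] = zz$xvvvwy
  rot[7] = z$xvvvwyz
  rot[8] = $xvvvwyzz
Sorted (with $ < everything):
  sorted[0] = $xvvvwyzz  (last char: 'z')
  sorted[1] = vvvwyzz$x  (last char: 'x')
  sorted[2] = vvwyzz$xv  (last char: 'v')
  sorted[3] = vwyzz$xvv  (last char: 'v')
  sorted[4] = wyzz$xvvv  (last char: 'v')
  sorted[5] = xvvvwyzz$  (last char: '$')
  sorted[6] = yzz$xvvvw  (last char: 'w')
  sorted[7] = z$xvvvwyz  (last char: 'z')
  sorted[8] = zz$xvvvwy  (last char: 'y')
Last column: zxvvv$wzy
Original string S is at sorted index 5

Answer: zxvvv$wzy
5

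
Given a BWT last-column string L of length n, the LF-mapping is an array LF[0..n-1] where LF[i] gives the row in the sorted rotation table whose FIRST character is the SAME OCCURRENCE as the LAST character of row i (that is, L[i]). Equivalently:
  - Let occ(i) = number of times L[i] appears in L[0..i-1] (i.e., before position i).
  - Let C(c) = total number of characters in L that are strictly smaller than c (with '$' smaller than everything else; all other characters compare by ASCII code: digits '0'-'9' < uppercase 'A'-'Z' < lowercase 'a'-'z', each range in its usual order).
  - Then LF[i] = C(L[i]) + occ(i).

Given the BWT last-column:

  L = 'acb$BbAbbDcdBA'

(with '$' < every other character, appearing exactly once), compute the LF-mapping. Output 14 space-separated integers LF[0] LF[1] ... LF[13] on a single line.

Char counts: '$':1, 'A':2, 'B':2, 'D':1, 'a':1, 'b':4, 'c':2, 'd':1
C (first-col start): C('$')=0, C('A')=1, C('B')=3, C('D')=5, C('a')=6, C('b')=7, C('c')=11, C('d')=13
L[0]='a': occ=0, LF[0]=C('a')+0=6+0=6
L[1]='c': occ=0, LF[1]=C('c')+0=11+0=11
L[2]='b': occ=0, LF[2]=C('b')+0=7+0=7
L[3]='$': occ=0, LF[3]=C('$')+0=0+0=0
L[4]='B': occ=0, LF[4]=C('B')+0=3+0=3
L[5]='b': occ=1, LF[5]=C('b')+1=7+1=8
L[6]='A': occ=0, LF[6]=C('A')+0=1+0=1
L[7]='b': occ=2, LF[7]=C('b')+2=7+2=9
L[8]='b': occ=3, LF[8]=C('b')+3=7+3=10
L[9]='D': occ=0, LF[9]=C('D')+0=5+0=5
L[10]='c': occ=1, LF[10]=C('c')+1=11+1=12
L[11]='d': occ=0, LF[11]=C('d')+0=13+0=13
L[12]='B': occ=1, LF[12]=C('B')+1=3+1=4
L[13]='A': occ=1, LF[13]=C('A')+1=1+1=2

Answer: 6 11 7 0 3 8 1 9 10 5 12 13 4 2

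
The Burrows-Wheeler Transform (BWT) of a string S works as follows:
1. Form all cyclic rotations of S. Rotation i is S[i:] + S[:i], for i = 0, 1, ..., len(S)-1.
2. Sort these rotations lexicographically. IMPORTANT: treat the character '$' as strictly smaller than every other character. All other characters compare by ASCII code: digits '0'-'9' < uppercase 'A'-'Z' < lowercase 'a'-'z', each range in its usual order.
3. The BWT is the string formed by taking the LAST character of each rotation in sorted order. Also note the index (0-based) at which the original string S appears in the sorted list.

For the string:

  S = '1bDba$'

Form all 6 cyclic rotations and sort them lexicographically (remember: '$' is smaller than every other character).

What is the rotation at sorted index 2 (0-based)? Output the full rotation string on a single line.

Answer: Dba$1b

Derivation:
All 6 rotations (rotation i = S[i:]+S[:i]):
  rot[0] = 1bDba$
  rot[1] = bDba$1
  rot[2] = Dba$1b
  rot[3] = ba$1bD
  rot[4] = a$1bDb
  rot[5] = $1bDba
Sorted (with $ < everything):
  sorted[0] = $1bDba
  sorted[1] = 1bDba$
  sorted[2] = Dba$1b
  sorted[3] = a$1bDb
  sorted[4] = bDba$1
  sorted[5] = ba$1bD
sorted[2] = Dba$1b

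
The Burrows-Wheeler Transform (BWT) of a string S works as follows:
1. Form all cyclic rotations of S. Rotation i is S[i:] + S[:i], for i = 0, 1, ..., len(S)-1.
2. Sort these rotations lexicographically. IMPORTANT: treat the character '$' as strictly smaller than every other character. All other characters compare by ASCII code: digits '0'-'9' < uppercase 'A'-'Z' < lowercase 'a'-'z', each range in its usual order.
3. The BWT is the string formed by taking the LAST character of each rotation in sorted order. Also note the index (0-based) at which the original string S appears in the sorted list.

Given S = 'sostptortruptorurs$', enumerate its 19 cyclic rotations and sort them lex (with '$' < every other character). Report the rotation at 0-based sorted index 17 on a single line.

Answer: uptorurs$sostptortr

Derivation:
All 19 rotations (rotation i = S[i:]+S[:i]):
  rot[0] = sostptortruptorurs$
  rot[1] = ostptortruptorurs$s
  rot[2] = stptortruptorurs$so
  rot[3] = tptortruptorurs$sos
  rot[4] = ptortruptorurs$sost
  rot[5] = tortruptorurs$sostp
  rot[6] = ortruptorurs$sostpt
  rot[7] = rtruptorurs$sostpto
  rot[8] = truptorurs$sostptor
  rot[9] = ruptorurs$sostptort
  rot[10] = uptorurs$sostptortr
  rot[11] = ptorurs$sostptortru
  rot[12] = torurs$sostptortrup
  rot[13] = orurs$sostptortrupt
  rot[14] = rurs$sostptortrupto
  rot[15] = urs$sostptortruptor
  rot[16] = rs$sostptortruptoru
  rot[17] = s$sostptortruptorur
  rot[18] = $sostptortruptorurs
Sorted (with $ < everything):
  sorted[0] = $sostptortruptorurs
  sorted[1] = ortruptorurs$sostpt
  sorted[2] = orurs$sostptortrupt
  sorted[3] = ostptortruptorurs$s
  sorted[4] = ptortruptorurs$sost
  sorted[5] = ptorurs$sostptortru
  sorted[6] = rs$sostptortruptoru
  sorted[7] = rtruptorurs$sostpto
  sorted[8] = ruptorurs$sostptort
  sorted[9] = rurs$sostptortrupto
  sorted[10] = s$sostptortruptorur
  sorted[11] = sostptortruptorurs$
  sorted[12] = stptortruptorurs$so
  sorted[13] = tortruptorurs$sostp
  sorted[14] = torurs$sostptortrup
  sorted[15] = tptortruptorurs$sos
  sorted[16] = truptorurs$sostptor
  sorted[17] = uptorurs$sostptortr
  sorted[18] = urs$sostptortruptor
sorted[17] = uptorurs$sostptortr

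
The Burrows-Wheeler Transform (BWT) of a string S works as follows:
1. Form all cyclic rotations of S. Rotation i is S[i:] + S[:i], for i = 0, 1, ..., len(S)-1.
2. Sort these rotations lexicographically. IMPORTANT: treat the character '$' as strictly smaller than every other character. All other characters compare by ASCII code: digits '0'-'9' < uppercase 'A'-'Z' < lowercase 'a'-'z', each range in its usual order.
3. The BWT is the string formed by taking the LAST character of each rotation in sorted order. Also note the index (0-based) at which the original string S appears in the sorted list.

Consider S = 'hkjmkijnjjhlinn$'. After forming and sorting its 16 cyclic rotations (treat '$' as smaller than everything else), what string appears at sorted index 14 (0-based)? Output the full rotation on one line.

Answer: njjhlinn$hkjmkij

Derivation:
All 16 rotations (rotation i = S[i:]+S[:i]):
  rot[0] = hkjmkijnjjhlinn$
  rot[1] = kjmkijnjjhlinn$h
  rot[2] = jmkijnjjhlinn$hk
  rot[3] = mkijnjjhlinn$hkj
  rot[4] = kijnjjhlinn$hkjm
  rot[5] = ijnjjhlinn$hkjmk
  rot[6] = jnjjhlinn$hkjmki
  rot[7] = njjhlinn$hkjmkij
  rot[8] = jjhlinn$hkjmkijn
  rot[9] = jhlinn$hkjmkijnj
  rot[10] = hlinn$hkjmkijnjj
  rot[11] = linn$hkjmkijnjjh
  rot[12] = inn$hkjmkijnjjhl
  rot[13] = nn$hkjmkijnjjhli
  rot[14] = n$hkjmkijnjjhlin
  rot[15] = $hkjmkijnjjhlinn
Sorted (with $ < everything):
  sorted[0] = $hkjmkijnjjhlinn
  sorted[1] = hkjmkijnjjhlinn$
  sorted[2] = hlinn$hkjmkijnjj
  sorted[3] = ijnjjhlinn$hkjmk
  sorted[4] = inn$hkjmkijnjjhl
  sorted[5] = jhlinn$hkjmkijnj
  sorted[6] = jjhlinn$hkjmkijn
  sorted[7] = jmkijnjjhlinn$hk
  sorted[8] = jnjjhlinn$hkjmki
  sorted[9] = kijnjjhlinn$hkjm
  sorted[10] = kjmkijnjjhlinn$h
  sorted[11] = linn$hkjmkijnjjh
  sorted[12] = mkijnjjhlinn$hkj
  sorted[13] = n$hkjmkijnjjhlin
  sorted[14] = njjhlinn$hkjmkij
  sorted[15] = nn$hkjmkijnjjhli
sorted[14] = njjhlinn$hkjmkij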